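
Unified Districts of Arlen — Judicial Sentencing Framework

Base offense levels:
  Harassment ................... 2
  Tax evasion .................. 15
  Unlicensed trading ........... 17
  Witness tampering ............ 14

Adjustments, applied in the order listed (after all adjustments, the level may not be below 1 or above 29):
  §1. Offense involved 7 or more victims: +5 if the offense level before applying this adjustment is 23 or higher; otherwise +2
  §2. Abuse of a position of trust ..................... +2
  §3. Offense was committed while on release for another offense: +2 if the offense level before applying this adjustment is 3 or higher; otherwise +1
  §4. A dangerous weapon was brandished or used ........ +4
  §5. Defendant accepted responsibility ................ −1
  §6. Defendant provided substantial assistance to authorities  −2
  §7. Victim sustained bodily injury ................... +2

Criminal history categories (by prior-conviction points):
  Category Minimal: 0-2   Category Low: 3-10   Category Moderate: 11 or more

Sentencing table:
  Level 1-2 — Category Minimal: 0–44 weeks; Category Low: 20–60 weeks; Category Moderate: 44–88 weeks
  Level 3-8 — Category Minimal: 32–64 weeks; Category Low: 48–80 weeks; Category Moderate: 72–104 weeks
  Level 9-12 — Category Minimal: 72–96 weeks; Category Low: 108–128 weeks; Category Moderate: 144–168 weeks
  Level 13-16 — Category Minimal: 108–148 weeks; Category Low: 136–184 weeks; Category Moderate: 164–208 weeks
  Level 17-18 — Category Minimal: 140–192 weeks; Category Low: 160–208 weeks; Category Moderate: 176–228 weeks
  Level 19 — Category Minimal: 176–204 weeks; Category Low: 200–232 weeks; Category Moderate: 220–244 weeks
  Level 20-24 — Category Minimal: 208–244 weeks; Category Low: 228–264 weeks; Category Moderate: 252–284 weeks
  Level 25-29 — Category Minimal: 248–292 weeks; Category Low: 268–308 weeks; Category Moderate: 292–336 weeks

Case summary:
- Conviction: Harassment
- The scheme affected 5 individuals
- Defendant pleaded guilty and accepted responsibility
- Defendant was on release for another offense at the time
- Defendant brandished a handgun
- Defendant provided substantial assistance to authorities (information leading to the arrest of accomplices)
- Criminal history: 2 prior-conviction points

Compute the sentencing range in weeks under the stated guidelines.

Base offense level for harassment: 2.
§2 does not apply.
§3 applies (level before this adjustment is 2 < 3, so +1): 2 + 1 = 3.
§4 applies: 3 + 4 = 7.
§5 applies: 7 − 1 = 6.
§6 applies: 6 − 2 = 4.
§7 does not apply.
Final offense level: 4.
Criminal history: 2 prior points → Category Minimal (0-2).
Level 4 falls in the 3-8 band.
Grid: Level 3-8 × Category Minimal = 32-64 weeks.

32-64 weeks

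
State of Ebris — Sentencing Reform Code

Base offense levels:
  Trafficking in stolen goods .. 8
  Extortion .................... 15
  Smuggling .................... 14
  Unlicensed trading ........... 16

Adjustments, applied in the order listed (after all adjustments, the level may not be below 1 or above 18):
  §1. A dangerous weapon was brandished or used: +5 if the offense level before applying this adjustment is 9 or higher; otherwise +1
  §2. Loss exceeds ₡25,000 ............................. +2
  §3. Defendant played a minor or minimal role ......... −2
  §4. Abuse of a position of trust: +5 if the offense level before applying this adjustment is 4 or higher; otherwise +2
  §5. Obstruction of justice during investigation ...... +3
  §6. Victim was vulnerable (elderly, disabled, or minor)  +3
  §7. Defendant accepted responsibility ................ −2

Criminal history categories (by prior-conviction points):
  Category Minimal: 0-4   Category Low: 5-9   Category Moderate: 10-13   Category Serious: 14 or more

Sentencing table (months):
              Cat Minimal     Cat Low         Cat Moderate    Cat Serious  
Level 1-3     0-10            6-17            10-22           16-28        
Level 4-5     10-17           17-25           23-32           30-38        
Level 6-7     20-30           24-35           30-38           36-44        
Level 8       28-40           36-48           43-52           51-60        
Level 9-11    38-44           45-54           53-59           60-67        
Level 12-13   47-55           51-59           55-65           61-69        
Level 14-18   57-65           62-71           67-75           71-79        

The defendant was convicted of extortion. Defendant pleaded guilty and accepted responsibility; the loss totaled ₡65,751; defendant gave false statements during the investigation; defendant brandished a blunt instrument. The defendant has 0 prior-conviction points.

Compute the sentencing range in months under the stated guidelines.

Base offense level for extortion: 15.
§1 applies (level before this adjustment is 15 ≥ 9, so +5): 15 + 5 = 20.
§2 applies: 20 + 2 = 22.
§5 applies: 22 + 3 = 25.
§6 does not apply.
§7 applies: 25 − 2 = 23.
Level 23 exceeds the maximum of 18; capped at 18.
Final offense level: 18.
Criminal history: 0 prior points → Category Minimal (0-4).
Level 18 falls in the 14-18 band.
Grid: Level 14-18 × Category Minimal = 57-65 months.

57-65 months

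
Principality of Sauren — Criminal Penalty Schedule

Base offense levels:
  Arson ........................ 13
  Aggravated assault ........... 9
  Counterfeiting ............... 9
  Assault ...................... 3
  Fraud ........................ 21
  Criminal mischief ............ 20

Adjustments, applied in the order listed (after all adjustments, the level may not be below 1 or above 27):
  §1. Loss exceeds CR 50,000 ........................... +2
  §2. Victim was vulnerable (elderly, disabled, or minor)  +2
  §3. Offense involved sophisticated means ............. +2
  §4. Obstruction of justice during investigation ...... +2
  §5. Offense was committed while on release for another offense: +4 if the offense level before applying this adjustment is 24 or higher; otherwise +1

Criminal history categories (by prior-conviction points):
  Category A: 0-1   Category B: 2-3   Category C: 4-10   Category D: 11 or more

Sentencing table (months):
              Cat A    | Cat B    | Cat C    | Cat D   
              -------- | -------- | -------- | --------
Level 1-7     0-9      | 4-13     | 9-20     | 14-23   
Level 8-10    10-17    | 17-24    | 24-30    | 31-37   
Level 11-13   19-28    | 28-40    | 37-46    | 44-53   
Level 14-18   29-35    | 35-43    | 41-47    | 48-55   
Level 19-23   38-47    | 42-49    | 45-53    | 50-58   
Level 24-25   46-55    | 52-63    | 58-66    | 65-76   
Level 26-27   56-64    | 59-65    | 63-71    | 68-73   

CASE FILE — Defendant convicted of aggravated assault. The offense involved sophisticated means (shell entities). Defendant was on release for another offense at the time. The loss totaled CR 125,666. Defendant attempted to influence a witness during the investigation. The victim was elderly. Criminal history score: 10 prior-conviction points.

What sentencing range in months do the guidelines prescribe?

Base offense level for aggravated assault: 9.
§1 applies: 9 + 2 = 11.
§2 applies: 11 + 2 = 13.
§3 applies: 13 + 2 = 15.
§4 applies: 15 + 2 = 17.
§5 applies (level before this adjustment is 17 < 24, so +1): 17 + 1 = 18.
Final offense level: 18.
Criminal history: 10 prior points → Category C (4-10).
Level 18 falls in the 14-18 band.
Grid: Level 14-18 × Category C = 41-47 months.

41-47 months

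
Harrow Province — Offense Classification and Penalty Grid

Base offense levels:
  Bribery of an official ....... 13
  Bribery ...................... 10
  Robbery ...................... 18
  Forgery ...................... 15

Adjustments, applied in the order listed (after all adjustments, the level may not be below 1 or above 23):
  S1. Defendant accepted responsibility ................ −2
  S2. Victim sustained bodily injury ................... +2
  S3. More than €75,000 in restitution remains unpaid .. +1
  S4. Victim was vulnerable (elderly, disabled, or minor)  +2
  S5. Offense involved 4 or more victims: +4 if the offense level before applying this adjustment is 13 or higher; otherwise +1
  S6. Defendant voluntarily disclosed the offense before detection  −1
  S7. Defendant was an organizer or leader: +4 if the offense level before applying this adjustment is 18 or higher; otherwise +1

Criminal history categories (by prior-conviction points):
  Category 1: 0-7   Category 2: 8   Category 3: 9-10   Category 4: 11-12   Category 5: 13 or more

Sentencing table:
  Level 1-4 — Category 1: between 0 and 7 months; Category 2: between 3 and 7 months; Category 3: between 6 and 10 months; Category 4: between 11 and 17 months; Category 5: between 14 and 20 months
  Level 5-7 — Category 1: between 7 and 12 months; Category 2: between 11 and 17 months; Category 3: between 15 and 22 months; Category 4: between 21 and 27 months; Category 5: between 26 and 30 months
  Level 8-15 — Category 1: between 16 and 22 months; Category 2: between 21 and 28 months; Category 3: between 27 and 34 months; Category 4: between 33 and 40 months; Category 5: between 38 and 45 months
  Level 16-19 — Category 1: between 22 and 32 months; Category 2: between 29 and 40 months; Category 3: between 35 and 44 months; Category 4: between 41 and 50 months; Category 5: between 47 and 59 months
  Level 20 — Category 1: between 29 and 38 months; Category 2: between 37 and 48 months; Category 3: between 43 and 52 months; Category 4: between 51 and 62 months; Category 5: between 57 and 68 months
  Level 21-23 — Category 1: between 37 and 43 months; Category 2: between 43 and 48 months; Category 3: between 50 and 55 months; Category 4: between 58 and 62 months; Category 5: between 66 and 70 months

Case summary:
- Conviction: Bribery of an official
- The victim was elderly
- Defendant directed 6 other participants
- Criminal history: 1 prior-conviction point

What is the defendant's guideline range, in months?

22-32 months

Base offense level for bribery of an official: 13.
S3 does not apply.
S4 applies: 13 + 2 = 15.
S6 does not apply.
S7 applies (level before this adjustment is 15 < 18, so +1): 15 + 1 = 16.
Final offense level: 16.
Criminal history: 1 prior point → Category 1 (0-7).
Level 16 falls in the 16-19 band.
Grid: Level 16-19 × Category 1 = 22-32 months.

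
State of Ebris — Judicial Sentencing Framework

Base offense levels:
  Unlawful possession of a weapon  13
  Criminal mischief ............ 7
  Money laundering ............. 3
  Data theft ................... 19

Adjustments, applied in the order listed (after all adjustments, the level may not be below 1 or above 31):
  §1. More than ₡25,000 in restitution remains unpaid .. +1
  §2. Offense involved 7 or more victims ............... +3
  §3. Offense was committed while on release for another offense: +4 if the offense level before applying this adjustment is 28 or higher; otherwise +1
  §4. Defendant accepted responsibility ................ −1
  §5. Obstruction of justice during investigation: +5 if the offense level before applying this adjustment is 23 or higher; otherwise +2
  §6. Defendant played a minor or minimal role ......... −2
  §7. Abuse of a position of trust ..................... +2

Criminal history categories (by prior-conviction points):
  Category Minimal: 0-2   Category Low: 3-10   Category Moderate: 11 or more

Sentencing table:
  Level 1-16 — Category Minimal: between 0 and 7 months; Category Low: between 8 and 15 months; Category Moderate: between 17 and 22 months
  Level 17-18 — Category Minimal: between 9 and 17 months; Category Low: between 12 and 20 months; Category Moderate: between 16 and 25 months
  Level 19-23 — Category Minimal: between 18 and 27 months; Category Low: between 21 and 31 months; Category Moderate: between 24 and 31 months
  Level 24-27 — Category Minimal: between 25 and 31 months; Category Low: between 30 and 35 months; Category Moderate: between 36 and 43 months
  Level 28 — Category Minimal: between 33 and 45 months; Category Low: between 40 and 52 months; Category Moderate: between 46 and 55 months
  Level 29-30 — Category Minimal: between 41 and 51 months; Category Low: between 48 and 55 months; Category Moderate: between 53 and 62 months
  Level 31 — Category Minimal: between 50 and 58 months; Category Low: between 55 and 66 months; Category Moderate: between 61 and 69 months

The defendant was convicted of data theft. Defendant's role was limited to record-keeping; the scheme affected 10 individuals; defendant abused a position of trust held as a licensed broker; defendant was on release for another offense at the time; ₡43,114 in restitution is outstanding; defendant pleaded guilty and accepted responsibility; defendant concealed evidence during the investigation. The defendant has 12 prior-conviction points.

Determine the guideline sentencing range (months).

Base offense level for data theft: 19.
§1 applies: 19 + 1 = 20.
§2 applies: 20 + 3 = 23.
§3 applies (level before this adjustment is 23 < 28, so +1): 23 + 1 = 24.
§4 applies: 24 − 1 = 23.
§5 applies (level before this adjustment is 23 ≥ 23, so +5): 23 + 5 = 28.
§6 applies: 28 − 2 = 26.
§7 applies: 26 + 2 = 28.
Final offense level: 28.
Criminal history: 12 prior points → Category Moderate (11+).
Level 28 falls in the 28 band.
Grid: Level 28 × Category Moderate = 46-55 months.

46-55 months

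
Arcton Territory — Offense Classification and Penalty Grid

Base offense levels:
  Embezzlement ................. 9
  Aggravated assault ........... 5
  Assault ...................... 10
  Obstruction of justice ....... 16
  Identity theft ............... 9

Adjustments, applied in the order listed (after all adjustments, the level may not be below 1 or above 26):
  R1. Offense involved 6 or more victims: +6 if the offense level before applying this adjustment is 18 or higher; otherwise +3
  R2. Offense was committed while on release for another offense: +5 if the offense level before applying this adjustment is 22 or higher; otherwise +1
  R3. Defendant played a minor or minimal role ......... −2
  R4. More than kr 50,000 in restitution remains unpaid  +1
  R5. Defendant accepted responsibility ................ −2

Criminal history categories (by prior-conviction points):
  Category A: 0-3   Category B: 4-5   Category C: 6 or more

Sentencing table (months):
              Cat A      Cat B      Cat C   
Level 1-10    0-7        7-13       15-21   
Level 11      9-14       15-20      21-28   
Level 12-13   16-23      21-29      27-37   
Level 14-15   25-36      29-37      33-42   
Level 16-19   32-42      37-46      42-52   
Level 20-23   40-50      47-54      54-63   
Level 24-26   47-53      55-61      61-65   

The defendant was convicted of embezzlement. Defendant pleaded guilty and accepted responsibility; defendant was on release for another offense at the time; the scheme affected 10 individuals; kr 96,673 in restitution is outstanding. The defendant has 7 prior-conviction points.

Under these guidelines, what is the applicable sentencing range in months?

27-37 months

Base offense level for embezzlement: 9.
R1 applies (level before this adjustment is 9 < 18, so +3): 9 + 3 = 12.
R2 applies (level before this adjustment is 12 < 22, so +1): 12 + 1 = 13.
R3 does not apply.
R4 applies: 13 + 1 = 14.
R5 applies: 14 − 2 = 12.
Final offense level: 12.
Criminal history: 7 prior points → Category C (6+).
Level 12 falls in the 12-13 band.
Grid: Level 12-13 × Category C = 27-37 months.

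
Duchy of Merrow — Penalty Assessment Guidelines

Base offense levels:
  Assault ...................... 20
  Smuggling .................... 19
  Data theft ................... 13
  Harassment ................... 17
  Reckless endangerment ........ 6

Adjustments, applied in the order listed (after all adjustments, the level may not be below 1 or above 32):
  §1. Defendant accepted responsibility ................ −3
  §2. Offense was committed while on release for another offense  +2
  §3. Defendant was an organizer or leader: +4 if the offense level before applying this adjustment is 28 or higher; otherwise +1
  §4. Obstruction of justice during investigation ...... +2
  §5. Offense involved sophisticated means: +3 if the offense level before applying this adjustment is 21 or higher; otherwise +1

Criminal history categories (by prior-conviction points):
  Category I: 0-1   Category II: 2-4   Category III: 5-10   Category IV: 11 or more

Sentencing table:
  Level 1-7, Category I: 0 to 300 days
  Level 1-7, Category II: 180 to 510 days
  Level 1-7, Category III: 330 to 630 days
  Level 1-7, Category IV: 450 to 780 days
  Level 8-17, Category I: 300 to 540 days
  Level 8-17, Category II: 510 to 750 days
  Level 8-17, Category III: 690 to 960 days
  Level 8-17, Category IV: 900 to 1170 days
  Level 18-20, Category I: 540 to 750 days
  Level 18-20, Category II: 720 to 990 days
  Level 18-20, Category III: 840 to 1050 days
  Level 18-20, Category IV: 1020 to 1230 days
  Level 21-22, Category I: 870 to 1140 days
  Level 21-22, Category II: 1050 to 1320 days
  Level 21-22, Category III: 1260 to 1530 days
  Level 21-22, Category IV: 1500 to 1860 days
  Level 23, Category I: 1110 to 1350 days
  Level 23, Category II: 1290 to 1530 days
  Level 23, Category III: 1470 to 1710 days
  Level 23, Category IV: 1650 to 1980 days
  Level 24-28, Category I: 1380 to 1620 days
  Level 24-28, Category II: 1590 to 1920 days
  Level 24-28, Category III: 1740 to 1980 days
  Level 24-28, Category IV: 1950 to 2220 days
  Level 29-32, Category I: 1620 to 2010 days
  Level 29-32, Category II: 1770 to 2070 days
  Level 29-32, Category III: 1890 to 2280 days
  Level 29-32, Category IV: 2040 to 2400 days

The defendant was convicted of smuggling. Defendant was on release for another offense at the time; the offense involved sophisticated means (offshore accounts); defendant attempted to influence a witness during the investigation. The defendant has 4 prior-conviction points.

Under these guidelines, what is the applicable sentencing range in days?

1590-1920 days

Base offense level for smuggling: 19.
§2 applies: 19 + 2 = 21.
§3 does not apply.
§4 applies: 21 + 2 = 23.
§5 applies (level before this adjustment is 23 ≥ 21, so +3): 23 + 3 = 26.
Final offense level: 26.
Criminal history: 4 prior points → Category II (2-4).
Level 26 falls in the 24-28 band.
Grid: Level 24-28 × Category II = 1590-1920 days.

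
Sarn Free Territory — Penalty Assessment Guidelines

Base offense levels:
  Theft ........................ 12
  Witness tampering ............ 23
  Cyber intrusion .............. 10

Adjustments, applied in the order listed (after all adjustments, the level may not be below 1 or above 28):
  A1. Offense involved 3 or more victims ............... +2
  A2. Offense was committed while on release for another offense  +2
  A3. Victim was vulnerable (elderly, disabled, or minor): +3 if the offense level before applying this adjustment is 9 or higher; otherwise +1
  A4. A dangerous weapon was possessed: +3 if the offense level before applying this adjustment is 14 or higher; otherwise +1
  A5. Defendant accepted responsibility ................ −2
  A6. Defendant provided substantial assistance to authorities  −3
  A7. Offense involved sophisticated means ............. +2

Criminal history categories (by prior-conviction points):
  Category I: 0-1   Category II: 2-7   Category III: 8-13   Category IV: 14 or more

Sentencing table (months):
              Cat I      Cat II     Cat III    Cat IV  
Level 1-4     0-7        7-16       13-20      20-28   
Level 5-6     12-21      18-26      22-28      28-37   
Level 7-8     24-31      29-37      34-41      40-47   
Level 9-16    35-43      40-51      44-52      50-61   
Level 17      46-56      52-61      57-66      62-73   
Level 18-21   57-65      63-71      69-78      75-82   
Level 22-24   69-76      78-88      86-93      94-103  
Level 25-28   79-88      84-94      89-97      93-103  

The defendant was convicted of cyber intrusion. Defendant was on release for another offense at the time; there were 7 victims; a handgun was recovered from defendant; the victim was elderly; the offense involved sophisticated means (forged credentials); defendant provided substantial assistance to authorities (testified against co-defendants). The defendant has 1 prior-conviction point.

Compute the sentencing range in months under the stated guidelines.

Base offense level for cyber intrusion: 10.
A1 applies: 10 + 2 = 12.
A2 applies: 12 + 2 = 14.
A3 applies (level before this adjustment is 14 ≥ 9, so +3): 14 + 3 = 17.
A4 applies (level before this adjustment is 17 ≥ 14, so +3): 17 + 3 = 20.
A6 applies: 20 − 3 = 17.
A7 applies: 17 + 2 = 19.
Final offense level: 19.
Criminal history: 1 prior point → Category I (0-1).
Level 19 falls in the 18-21 band.
Grid: Level 18-21 × Category I = 57-65 months.

57-65 months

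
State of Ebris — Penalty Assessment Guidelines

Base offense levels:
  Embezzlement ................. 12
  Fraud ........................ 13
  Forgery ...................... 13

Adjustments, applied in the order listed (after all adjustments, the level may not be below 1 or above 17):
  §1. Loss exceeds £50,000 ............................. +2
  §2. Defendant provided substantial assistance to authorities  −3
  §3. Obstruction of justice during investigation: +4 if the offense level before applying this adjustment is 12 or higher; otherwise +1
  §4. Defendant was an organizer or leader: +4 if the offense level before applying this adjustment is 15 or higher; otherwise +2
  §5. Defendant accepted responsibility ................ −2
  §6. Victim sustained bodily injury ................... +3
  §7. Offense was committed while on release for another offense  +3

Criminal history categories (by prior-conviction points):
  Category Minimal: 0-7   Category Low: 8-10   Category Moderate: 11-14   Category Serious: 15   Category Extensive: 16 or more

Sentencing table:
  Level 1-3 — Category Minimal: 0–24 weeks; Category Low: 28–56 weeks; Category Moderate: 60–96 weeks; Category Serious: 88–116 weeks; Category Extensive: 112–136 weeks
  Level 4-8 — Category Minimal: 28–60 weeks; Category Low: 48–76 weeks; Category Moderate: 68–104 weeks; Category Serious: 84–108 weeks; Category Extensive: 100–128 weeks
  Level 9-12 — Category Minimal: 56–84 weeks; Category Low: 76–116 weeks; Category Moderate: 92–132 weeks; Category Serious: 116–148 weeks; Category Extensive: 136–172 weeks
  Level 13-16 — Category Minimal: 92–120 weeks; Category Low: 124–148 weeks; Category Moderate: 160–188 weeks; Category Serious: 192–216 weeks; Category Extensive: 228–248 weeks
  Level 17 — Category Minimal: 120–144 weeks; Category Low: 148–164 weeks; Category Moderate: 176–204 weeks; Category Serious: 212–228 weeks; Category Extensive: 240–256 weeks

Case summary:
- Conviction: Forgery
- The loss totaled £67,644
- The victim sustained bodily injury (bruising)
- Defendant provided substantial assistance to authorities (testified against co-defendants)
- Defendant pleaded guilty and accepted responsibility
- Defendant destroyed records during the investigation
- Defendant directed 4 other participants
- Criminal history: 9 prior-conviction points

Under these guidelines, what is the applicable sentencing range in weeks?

148-164 weeks

Base offense level for forgery: 13.
§1 applies: 13 + 2 = 15.
§2 applies: 15 − 3 = 12.
§3 applies (level before this adjustment is 12 ≥ 12, so +4): 12 + 4 = 16.
§4 applies (level before this adjustment is 16 ≥ 15, so +4): 16 + 4 = 20.
§5 applies: 20 − 2 = 18.
§6 applies: 18 + 3 = 21.
Level 21 exceeds the maximum of 17; capped at 17.
Final offense level: 17.
Criminal history: 9 prior points → Category Low (8-10).
Level 17 falls in the 17 band.
Grid: Level 17 × Category Low = 148-164 weeks.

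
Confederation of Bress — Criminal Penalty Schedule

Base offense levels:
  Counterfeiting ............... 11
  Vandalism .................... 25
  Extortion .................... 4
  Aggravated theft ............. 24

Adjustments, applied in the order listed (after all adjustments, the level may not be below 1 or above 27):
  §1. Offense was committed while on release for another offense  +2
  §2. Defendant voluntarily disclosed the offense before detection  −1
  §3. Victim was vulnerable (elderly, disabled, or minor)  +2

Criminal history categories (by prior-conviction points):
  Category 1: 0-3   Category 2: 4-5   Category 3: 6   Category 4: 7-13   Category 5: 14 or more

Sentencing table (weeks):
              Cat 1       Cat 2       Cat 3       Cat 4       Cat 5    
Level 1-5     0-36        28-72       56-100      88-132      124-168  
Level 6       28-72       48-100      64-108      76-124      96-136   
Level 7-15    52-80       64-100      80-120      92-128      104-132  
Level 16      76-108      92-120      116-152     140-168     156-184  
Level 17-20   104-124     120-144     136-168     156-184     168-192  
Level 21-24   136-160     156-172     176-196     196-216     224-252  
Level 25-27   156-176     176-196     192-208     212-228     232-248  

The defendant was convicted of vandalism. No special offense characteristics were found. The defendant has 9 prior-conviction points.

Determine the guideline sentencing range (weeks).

212-228 weeks

Base offense level for vandalism: 25.
Final offense level: 25.
Criminal history: 9 prior points → Category 4 (7-13).
Level 25 falls in the 25-27 band.
Grid: Level 25-27 × Category 4 = 212-228 weeks.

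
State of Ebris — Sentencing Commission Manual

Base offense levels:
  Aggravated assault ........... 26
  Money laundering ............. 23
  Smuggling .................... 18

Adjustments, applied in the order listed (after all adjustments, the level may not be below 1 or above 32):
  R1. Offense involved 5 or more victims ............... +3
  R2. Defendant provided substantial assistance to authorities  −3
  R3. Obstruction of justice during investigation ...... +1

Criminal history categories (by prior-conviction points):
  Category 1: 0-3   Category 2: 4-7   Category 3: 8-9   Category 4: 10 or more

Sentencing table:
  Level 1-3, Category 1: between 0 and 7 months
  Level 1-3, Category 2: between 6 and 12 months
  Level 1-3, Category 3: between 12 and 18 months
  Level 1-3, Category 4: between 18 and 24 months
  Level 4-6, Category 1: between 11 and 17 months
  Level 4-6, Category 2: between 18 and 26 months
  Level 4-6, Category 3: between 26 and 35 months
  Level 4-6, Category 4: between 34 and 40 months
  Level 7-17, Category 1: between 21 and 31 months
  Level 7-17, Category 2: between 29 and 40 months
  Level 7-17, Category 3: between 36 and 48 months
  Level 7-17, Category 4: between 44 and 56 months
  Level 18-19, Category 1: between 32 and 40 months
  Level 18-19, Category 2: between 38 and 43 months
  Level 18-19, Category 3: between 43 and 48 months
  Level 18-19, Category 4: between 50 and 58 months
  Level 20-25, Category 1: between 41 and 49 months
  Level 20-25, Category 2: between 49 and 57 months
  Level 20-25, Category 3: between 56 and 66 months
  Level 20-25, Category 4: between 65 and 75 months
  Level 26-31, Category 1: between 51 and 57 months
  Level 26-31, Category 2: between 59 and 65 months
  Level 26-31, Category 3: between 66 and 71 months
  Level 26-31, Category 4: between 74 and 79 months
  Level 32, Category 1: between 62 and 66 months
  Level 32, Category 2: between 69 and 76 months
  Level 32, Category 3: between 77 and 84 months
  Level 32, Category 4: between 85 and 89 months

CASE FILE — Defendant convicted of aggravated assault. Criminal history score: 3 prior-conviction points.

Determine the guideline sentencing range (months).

Base offense level for aggravated assault: 26.
Final offense level: 26.
Criminal history: 3 prior points → Category 1 (0-3).
Level 26 falls in the 26-31 band.
Grid: Level 26-31 × Category 1 = 51-57 months.

51-57 months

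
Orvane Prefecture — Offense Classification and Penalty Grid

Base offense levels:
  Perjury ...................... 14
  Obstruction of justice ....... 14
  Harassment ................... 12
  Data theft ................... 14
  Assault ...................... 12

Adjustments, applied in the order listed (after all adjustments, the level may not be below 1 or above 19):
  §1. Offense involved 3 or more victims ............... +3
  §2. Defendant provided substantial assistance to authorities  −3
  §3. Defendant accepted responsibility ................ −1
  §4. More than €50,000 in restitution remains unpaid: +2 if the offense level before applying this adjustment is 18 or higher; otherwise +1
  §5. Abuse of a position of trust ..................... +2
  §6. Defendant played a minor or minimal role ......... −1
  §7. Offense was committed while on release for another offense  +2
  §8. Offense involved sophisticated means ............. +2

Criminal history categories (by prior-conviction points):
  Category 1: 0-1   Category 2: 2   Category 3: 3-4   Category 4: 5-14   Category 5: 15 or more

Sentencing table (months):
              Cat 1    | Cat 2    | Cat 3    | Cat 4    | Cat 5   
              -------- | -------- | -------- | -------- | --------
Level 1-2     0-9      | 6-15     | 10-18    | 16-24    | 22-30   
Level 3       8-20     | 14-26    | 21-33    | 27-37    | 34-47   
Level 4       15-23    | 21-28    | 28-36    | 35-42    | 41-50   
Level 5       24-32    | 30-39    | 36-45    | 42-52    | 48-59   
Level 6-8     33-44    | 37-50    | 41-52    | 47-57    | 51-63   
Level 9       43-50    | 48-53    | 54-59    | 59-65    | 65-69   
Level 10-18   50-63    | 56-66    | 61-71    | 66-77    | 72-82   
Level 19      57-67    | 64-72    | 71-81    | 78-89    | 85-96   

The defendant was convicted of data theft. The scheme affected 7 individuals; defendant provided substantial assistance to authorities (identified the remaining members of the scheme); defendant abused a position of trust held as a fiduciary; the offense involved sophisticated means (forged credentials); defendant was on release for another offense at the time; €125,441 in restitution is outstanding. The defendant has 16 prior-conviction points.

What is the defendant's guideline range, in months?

85-96 months

Base offense level for data theft: 14.
§1 applies: 14 + 3 = 17.
§2 applies: 17 − 3 = 14.
§3 does not apply.
§4 applies (level before this adjustment is 14 < 18, so +1): 14 + 1 = 15.
§5 applies: 15 + 2 = 17.
§7 applies: 17 + 2 = 19.
§8 applies: 19 + 2 = 21.
Level 21 exceeds the maximum of 19; capped at 19.
Final offense level: 19.
Criminal history: 16 prior points → Category 5 (15+).
Level 19 falls in the 19 band.
Grid: Level 19 × Category 5 = 85-96 months.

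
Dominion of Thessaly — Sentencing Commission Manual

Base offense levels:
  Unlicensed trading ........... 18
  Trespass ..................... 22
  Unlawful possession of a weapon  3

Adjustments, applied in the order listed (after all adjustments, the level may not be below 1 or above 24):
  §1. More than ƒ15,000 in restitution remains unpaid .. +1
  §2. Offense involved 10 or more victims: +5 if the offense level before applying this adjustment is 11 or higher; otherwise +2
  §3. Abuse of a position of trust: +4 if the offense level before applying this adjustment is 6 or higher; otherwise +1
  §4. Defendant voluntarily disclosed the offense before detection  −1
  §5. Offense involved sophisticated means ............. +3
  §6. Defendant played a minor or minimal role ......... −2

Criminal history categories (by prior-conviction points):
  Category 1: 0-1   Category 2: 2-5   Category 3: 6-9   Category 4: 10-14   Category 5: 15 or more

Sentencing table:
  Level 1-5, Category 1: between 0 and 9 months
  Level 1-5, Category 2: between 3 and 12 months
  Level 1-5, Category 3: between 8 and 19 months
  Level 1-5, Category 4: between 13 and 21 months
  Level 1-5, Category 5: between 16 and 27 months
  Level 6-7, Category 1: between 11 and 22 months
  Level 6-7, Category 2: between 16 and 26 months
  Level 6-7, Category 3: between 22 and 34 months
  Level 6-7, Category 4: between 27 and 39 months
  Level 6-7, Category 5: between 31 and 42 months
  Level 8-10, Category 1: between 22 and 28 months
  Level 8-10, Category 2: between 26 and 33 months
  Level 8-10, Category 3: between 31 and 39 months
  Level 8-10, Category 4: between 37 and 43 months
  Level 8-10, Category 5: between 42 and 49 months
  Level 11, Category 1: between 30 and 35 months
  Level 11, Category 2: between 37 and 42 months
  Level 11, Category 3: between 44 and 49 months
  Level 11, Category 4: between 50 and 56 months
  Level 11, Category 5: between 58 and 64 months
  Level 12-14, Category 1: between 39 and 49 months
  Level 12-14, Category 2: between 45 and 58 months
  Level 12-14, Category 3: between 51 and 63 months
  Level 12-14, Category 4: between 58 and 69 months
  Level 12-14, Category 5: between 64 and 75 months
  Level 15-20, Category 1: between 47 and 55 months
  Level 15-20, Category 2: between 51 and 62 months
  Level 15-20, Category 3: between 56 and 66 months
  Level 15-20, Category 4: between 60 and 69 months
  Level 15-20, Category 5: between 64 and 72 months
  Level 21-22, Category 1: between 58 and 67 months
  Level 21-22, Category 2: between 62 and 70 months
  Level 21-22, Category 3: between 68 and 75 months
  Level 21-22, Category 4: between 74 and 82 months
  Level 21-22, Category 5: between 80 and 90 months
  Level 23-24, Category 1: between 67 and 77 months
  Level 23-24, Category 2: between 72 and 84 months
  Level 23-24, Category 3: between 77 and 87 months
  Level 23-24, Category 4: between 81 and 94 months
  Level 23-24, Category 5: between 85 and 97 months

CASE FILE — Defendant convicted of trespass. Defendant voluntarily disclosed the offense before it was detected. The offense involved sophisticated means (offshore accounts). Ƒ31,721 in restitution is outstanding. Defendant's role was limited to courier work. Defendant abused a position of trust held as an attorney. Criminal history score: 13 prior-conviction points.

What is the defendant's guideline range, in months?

81-94 months

Base offense level for trespass: 22.
§1 applies: 22 + 1 = 23.
§2 does not apply.
§3 applies (level before this adjustment is 23 ≥ 6, so +4): 23 + 4 = 27.
§4 applies: 27 − 1 = 26.
§5 applies: 26 + 3 = 29.
§6 applies: 29 − 2 = 27.
Level 27 exceeds the maximum of 24; capped at 24.
Final offense level: 24.
Criminal history: 13 prior points → Category 4 (10-14).
Level 24 falls in the 23-24 band.
Grid: Level 23-24 × Category 4 = 81-94 months.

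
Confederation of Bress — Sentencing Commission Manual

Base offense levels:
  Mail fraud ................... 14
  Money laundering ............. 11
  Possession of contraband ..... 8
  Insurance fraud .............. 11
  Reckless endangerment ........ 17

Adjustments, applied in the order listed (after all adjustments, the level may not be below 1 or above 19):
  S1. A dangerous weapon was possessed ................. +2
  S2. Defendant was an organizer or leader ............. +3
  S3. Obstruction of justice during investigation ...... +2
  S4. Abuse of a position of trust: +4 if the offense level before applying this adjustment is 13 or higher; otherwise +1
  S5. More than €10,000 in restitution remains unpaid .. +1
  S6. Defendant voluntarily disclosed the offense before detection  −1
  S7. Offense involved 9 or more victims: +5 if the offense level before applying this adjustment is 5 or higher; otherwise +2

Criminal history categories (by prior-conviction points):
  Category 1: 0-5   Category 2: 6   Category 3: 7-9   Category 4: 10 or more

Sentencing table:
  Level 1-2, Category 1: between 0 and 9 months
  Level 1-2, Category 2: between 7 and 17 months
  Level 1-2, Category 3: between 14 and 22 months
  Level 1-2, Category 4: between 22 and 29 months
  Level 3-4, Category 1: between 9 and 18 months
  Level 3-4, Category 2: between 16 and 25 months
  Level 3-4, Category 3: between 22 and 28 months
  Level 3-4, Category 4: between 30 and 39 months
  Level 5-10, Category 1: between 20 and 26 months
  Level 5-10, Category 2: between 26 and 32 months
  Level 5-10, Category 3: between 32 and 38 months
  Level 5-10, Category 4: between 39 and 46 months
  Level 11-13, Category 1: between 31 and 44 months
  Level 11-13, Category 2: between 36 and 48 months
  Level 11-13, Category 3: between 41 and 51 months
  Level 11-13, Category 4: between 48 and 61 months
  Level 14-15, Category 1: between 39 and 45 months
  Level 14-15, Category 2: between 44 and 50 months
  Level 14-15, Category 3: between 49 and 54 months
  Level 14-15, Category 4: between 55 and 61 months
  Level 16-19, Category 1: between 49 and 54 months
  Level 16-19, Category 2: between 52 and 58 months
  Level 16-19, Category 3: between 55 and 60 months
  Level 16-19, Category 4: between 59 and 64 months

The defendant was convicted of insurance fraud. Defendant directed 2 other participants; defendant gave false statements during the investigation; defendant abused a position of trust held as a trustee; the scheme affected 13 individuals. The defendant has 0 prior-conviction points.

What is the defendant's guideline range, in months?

Base offense level for insurance fraud: 11.
S2 applies: 11 + 3 = 14.
S3 applies: 14 + 2 = 16.
S4 applies (level before this adjustment is 16 ≥ 13, so +4): 16 + 4 = 20.
S6 does not apply.
S7 applies (level before this adjustment is 20 ≥ 5, so +5): 20 + 5 = 25.
Level 25 exceeds the maximum of 19; capped at 19.
Final offense level: 19.
Criminal history: 0 prior points → Category 1 (0-5).
Level 19 falls in the 16-19 band.
Grid: Level 16-19 × Category 1 = 49-54 months.

49-54 months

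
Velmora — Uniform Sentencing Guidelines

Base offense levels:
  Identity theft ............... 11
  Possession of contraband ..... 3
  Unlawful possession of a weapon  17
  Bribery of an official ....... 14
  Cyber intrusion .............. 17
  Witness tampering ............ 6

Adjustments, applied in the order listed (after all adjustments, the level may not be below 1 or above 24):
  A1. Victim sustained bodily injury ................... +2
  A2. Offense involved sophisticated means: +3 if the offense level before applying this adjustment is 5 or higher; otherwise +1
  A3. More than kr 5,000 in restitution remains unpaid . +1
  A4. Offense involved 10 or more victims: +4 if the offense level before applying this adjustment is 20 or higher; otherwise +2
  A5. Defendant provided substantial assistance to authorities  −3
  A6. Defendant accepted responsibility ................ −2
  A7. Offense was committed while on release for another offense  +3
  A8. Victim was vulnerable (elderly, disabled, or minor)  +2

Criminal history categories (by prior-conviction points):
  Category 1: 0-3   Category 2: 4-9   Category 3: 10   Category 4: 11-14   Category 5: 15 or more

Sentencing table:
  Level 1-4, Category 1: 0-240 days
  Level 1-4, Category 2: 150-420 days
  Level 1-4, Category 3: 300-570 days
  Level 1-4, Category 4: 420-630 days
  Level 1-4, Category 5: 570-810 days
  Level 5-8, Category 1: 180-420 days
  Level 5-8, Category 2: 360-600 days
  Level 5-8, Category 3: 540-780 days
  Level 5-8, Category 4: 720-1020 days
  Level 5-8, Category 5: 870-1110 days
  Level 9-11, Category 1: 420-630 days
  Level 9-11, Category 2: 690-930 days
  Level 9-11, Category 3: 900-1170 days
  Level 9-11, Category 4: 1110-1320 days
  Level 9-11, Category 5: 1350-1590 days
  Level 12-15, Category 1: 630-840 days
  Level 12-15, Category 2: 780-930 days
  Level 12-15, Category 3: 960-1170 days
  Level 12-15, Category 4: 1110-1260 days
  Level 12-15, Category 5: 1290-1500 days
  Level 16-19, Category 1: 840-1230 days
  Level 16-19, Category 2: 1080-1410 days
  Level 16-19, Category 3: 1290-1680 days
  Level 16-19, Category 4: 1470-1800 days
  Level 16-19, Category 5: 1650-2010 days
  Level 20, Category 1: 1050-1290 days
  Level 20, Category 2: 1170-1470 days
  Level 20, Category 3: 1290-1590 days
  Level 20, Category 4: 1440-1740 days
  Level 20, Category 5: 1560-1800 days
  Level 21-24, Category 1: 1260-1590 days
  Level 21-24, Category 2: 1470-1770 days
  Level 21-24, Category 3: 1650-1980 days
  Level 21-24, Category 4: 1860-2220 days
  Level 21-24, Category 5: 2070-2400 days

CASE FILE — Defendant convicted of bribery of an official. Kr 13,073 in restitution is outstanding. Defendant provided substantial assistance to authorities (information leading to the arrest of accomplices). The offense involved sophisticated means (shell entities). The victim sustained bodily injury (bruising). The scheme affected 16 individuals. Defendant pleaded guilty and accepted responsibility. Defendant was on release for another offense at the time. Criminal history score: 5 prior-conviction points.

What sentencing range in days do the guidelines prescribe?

1470-1770 days

Base offense level for bribery of an official: 14.
A1 applies: 14 + 2 = 16.
A2 applies (level before this adjustment is 16 ≥ 5, so +3): 16 + 3 = 19.
A3 applies: 19 + 1 = 20.
A4 applies (level before this adjustment is 20 ≥ 20, so +4): 20 + 4 = 24.
A5 applies: 24 − 3 = 21.
A6 applies: 21 − 2 = 19.
A7 applies: 19 + 3 = 22.
Final offense level: 22.
Criminal history: 5 prior points → Category 2 (4-9).
Level 22 falls in the 21-24 band.
Grid: Level 21-24 × Category 2 = 1470-1770 days.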